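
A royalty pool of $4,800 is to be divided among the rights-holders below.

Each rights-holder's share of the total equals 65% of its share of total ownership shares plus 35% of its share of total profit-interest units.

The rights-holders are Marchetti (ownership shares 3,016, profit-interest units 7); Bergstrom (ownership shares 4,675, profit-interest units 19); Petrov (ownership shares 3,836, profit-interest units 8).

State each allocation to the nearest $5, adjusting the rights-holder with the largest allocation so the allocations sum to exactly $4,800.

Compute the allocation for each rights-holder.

Marchetti: $1,160 · Bergstrom: $2,205 · Petrov: $1,435

Totals — ownership shares 11,527, profit-interest units 34.
Combined weights (65% ownership shares + 35% profit-interest units): Marchetti 0.2421; Bergstrom 0.4592; Petrov 0.2987.
Unrounded shares: Marchetti 1,162.22; Bergstrom 2,204.20; Petrov 1,433.58.
At nearest $5: Marchetti $1,160; Bergstrom $2,205; Petrov $1,435. Sum = $4,800.
Rounded total matches; no reconciliation needed.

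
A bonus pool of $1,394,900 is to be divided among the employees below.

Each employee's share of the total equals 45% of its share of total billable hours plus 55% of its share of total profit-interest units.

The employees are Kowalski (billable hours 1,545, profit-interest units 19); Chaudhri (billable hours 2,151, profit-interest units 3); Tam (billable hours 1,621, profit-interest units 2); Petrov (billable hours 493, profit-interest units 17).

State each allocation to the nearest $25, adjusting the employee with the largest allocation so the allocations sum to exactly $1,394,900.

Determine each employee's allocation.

Billable hours total 5,810; profit-interest units total 41.
Combined weights (45% billable hours + 55% profit-interest units): Kowalski 0.3745; Chaudhri 0.2068; Tam 0.1524; Petrov 0.2662.
Unrounded shares: Kowalski 522,449.22; Chaudhri 288,527.52; Tam 212,554.92; Petrov 371,368.34.
Rounded to nearest $25: Kowalski $522,450; Chaudhri $288,525; Tam $212,550; Petrov $371,375. Sum = $1,394,900.
No rounding difference to absorb.

Kowalski: $522,450; Chaudhri: $288,525; Tam: $212,550; Petrov: $371,375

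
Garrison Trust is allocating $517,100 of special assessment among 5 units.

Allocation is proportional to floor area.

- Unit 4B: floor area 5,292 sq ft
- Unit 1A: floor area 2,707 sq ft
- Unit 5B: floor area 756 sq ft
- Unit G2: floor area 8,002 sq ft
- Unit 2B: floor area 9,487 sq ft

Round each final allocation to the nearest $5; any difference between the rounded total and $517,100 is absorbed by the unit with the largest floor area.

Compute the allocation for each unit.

Unit 4B: $104,270 · Unit 1A: $53,340 · Unit 5B: $14,895 · Unit G2: $157,670 · Unit 2B: $186,925

Floor area total: 26,244.
Proportional shares: Unit 4B 5,292/26,244 × $517,100 = 104,271.19; Unit 1A 2,707/26,244 × $517,100 = 53,337.51; Unit 5B 756/26,244 × $517,100 = 14,895.88; Unit G2 8,002/26,244 × $517,100 = 157,667.82; Unit 2B 9,487/26,244 × $517,100 = 186,927.59.
Rounded to nearest $5: Unit 4B $104,270; Unit 1A $53,340; Unit 5B $14,895; Unit G2 $157,670; Unit 2B $186,930. Sum = $517,105.
Difference $517,100 − $517,105 = −$5 applied to largest floor area (Unit 2B): Unit 2B becomes $186,925.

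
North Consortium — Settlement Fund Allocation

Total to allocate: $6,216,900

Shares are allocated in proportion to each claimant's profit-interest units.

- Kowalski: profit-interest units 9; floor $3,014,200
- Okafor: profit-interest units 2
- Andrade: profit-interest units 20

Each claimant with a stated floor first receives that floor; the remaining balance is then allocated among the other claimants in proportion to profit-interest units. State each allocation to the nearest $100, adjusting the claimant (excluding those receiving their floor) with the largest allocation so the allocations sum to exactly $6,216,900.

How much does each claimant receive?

Kowalski: $3,014,200 · Okafor: $291,200 · Andrade: $2,911,500

Fund the minimums — Kowalski $3,014,200. Balance $3,202,700.
Balance split over remaining profit-interest units 22: Okafor 291,154.55 → $291,200; Andrade 2,911,545.45 → $2,911,500.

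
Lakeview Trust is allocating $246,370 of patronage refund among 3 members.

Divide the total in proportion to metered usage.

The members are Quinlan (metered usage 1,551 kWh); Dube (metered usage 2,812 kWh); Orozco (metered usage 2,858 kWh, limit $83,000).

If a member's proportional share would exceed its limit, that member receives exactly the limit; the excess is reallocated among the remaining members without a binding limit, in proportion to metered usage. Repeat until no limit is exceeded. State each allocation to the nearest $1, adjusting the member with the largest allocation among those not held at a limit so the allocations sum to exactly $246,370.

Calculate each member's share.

Metered usage total: 7,221.
Proportional shares (ignoring caps): Quinlan 52,917.86; Dube 95,941.34; Orozco 97,510.80.
Cap binds for Orozco ($83,000); remaining pool $163,370 reallocated over remaining metered usage 4,363.
Shares after redistribution: Quinlan 58,076.29 → $58,076; Dube 105,293.71 → $105,294.

Quinlan: $58,076; Dube: $105,294; Orozco: $83,000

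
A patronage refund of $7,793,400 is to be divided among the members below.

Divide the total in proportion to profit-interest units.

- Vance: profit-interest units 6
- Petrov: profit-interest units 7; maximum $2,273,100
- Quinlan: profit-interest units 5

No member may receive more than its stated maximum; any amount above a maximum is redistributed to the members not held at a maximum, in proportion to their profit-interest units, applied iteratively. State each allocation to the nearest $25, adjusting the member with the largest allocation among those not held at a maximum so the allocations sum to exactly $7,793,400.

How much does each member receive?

Vance: $3,011,075 · Petrov: $2,273,100 · Quinlan: $2,509,225

Profit-interest units total: 18.
Unconstrained shares: Vance 2,597,800.00; Petrov 3,030,766.67; Quinlan 2,164,833.33.
Capped: Petrov ($2,273,100); remaining pool $5,520,300 reallocated over remaining profit-interest units 11.
Remaining shares: Vance 3,011,072.73 → $3,011,075; Quinlan 2,509,227.27 → $2,509,225.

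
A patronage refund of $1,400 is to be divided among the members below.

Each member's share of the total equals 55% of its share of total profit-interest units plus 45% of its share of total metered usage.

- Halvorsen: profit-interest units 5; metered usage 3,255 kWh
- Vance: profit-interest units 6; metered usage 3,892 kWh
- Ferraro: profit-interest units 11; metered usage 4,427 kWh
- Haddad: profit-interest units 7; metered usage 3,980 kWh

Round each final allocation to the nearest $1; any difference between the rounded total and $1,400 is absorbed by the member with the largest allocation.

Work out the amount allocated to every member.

Profit-interest units total 29; metered usage total 15,554.
Combined weights (55% profit-interest units + 45% metered usage): Halvorsen 0.1890; Vance 0.2264; Ferraro 0.3367; Haddad 0.2479.
Unrounded shares: Halvorsen 264.60; Vance 316.95; Ferraro 471.38; Haddad 347.07.
Rounded to nearest $1: Halvorsen $265; Vance $317; Ferraro $471; Haddad $347. Sum = $1,400.
Sum already equals the total — no adjustment.

Halvorsen: $265 · Vance: $317 · Ferraro: $471 · Haddad: $347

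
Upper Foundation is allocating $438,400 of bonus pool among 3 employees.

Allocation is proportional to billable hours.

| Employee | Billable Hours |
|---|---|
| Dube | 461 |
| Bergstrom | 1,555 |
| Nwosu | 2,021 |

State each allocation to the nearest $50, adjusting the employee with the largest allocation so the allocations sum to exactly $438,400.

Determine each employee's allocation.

Billable hours total: 4,037.
Proportional shares: Dube 461/4,037 × $438,400 = 50,062.52; Bergstrom 1,555/4,037 × $438,400 = 168,865.99; Nwosu 2,021/4,037 × $438,400 = 219,471.49.
After rounding ($50): Dube $50,050; Bergstrom $168,850; Nwosu $219,450. Sum = $438,350.
Difference $438,400 − $438,350 = +$50 applied to largest allocation (Nwosu): Nwosu becomes $219,500.

Dube: $50,050 · Bergstrom: $168,850 · Nwosu: $219,500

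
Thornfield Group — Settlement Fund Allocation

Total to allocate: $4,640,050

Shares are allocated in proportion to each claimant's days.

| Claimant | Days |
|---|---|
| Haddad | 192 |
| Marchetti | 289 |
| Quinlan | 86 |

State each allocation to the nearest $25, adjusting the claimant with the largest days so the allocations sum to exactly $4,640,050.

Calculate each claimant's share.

Haddad: $1,571,225; Marchetti: $2,365,050; Quinlan: $703,775

Combined days = 567.
Pro-rata amounts: Haddad 192/567 × $4,640,050 = 1,571,233.86; Marchetti 289/567 × $4,640,050 = 2,365,034.30; Quinlan 86/567 × $4,640,050 = 703,781.83.
At nearest $25: Haddad $1,571,225; Marchetti $2,365,025; Quinlan $703,775. Sum = $4,640,025.
Difference $4,640,050 − $4,640,025 = +$25 applied to largest days (Marchetti): Marchetti becomes $2,365,050.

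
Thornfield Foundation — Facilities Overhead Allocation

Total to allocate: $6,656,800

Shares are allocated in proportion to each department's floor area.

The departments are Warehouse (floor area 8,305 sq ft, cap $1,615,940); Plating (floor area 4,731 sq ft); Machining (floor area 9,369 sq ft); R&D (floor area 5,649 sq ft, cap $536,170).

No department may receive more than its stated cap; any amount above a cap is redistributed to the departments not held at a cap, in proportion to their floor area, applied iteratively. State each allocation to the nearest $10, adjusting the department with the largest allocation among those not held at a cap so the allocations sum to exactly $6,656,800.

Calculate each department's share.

Combined floor area = 28,054.
Proportional shares (ignoring caps): Warehouse 1,970,653.88; Plating 1,122,596.45; Machining 2,223,125.37; R&D 1,340,424.30.
Held at cap: Warehouse ($1,615,940), R&D ($536,170); residual $4,504,690 reallocated over remaining floor area 14,100.
Remaining shares: Plating 1,511,467.26 → $1,511,470; Machining 2,993,222.74 → $2,993,220.

Warehouse: $1,615,940 · Plating: $1,511,470 · Machining: $2,993,220 · R&D: $536,170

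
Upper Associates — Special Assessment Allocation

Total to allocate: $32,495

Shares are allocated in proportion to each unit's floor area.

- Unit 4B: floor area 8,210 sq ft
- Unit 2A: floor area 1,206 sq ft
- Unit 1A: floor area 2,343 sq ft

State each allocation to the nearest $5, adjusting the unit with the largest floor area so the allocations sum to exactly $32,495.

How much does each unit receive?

Unit 4B: $22,685 · Unit 2A: $3,335 · Unit 1A: $6,475

Combined floor area = 11,759.
Pro-rata amounts: Unit 4B 8,210/11,759 × $32,495 = 22,687.64; Unit 2A 1,206/11,759 × $32,495 = 3,332.68; Unit 1A 2,343/11,759 × $32,495 = 6,474.68.
Rounded to nearest $5: Unit 4B $22,690; Unit 2A $3,335; Unit 1A $6,475. Sum = $32,500.
Difference $32,495 − $32,500 = −$5 applied to largest floor area (Unit 4B): Unit 4B becomes $22,685.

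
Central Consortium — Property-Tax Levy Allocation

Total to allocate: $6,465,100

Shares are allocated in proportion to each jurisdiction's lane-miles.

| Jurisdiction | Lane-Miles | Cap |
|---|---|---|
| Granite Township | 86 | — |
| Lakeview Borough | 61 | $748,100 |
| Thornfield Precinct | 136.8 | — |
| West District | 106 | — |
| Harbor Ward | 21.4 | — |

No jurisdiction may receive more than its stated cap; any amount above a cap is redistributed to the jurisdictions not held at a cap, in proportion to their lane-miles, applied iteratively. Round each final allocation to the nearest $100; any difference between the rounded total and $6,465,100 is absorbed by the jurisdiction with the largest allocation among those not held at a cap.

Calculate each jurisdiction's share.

Granite Township: $1,403,900 | Lakeview Borough: $748,100 | Thornfield Precinct: $2,233,300 | West District: $1,730,400 | Harbor Ward: $349,400

Sum of lane-miles: 411.2.
Unconstrained shares: Granite Township 1,352,136.67; Lakeview Borough 959,073.69; Thornfield Precinct 2,150,840.66; West District 1,666,587.06; Harbor Ward 336,461.92.
Held at cap: Lakeview Borough ($748,100); remaining pool $5,717,000 reallocated over remaining lane-miles 350.2.
Shares after redistribution: Granite Township 1,403,946.32 → $1,403,900; Thornfield Precinct 2,233,254.14 → $2,233,300; West District 1,730,445.46 → $1,730,400; Harbor Ward 349,354.08 → $349,400.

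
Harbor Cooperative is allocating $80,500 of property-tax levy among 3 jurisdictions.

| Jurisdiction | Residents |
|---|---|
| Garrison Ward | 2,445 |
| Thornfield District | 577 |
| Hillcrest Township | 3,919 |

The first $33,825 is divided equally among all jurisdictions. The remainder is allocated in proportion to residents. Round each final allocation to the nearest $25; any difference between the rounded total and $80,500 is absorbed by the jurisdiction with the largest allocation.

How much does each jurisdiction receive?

$33,825 shared equally gives $11,275 per jurisdiction.
Remainder $46,675 by residents (total 6,941): Garrison Ward 16,441.49 → $16,450; Thornfield District 3,880.06 → $3,875; Hillcrest Township 26,353.45 → $26,350.
Totals: Garrison Ward $11,275 + $16,450 = $27,725; Thornfield District $11,275 + $3,875 = $15,150; Hillcrest Township $11,275 + $26,350 = $37,625.

Garrison Ward: $27,725; Thornfield District: $15,150; Hillcrest Township: $37,625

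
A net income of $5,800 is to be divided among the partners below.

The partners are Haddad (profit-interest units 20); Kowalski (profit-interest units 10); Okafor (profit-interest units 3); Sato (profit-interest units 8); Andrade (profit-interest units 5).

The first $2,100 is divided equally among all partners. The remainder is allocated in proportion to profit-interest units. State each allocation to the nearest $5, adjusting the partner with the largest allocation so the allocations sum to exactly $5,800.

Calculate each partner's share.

Haddad: $2,030 · Kowalski: $1,225 · Okafor: $660 · Sato: $1,065 · Andrade: $820

$2,100 shared equally gives $420 per partner.
Remainder $3,700 by profit-interest units (total 46): Haddad 1,608.70 → $1,610; Kowalski 804.35 → $805; Okafor 241.30 → $240; Sato 643.48 → $645; Andrade 402.17 → $400.
Totals: Haddad $420 + $1,610 = $2,030; Kowalski $420 + $805 = $1,225; Okafor $420 + $240 = $660; Sato $420 + $645 = $1,065; Andrade $420 + $400 = $820.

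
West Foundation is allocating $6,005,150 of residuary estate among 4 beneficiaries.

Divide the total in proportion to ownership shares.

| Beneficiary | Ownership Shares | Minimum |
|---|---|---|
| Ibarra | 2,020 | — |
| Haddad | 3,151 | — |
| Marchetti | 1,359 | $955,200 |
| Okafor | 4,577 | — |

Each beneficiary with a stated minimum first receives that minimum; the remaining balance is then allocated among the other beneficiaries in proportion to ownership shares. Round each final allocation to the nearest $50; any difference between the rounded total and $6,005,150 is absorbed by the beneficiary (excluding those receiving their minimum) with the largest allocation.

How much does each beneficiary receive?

Fund the minimums — Marchetti $955,200. Remaining pool $5,049,950.
Remaining pool split over remaining ownership shares 9,748: Ibarra 1,046,460.71 → $1,046,450; Haddad 1,632,375.10 → $1,632,400; Okafor 2,371,114.19 → $2,371,100.

Ibarra: $1,046,450; Haddad: $1,632,400; Marchetti: $955,200; Okafor: $2,371,100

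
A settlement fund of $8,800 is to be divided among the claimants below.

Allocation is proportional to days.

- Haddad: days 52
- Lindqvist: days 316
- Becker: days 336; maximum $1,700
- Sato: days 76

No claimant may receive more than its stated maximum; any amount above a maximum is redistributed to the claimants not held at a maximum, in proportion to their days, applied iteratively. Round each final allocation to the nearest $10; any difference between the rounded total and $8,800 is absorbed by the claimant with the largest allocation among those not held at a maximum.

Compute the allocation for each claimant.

Haddad: $830 | Lindqvist: $5,050 | Becker: $1,700 | Sato: $1,220

Combined days = 780.
Proportional shares (ignoring caps): Haddad 586.67; Lindqvist 3,565.13; Becker 3,790.77; Sato 857.44.
Cap binds for Becker ($1,700); residual $7,100 reallocated over remaining days 444.
Redistributed shares: Haddad 831.53 → $830; Lindqvist 5,053.15 → $5,050; Sato 1,215.32 → $1,220.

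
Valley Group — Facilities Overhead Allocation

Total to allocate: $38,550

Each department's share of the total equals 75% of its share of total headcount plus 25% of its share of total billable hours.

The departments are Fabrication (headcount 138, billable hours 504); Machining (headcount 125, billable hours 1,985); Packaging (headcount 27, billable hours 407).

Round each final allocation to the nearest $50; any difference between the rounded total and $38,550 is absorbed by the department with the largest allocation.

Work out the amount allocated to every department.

Headcount total 290; billable hours total 2,896.
Composite weights (75% headcount + 25% billable hours): Fabrication 0.4004; Machining 0.4946; Packaging 0.1050.
Unrounded shares: Fabrication 15,435.61; Machining 19,068.10; Packaging 4,046.29.
Rounded to nearest $50: Fabrication $15,450; Machining $19,050; Packaging $4,050. Sum = $38,550.
Sum already equals the total — no adjustment.

Fabrication: $15,450 · Machining: $19,050 · Packaging: $4,050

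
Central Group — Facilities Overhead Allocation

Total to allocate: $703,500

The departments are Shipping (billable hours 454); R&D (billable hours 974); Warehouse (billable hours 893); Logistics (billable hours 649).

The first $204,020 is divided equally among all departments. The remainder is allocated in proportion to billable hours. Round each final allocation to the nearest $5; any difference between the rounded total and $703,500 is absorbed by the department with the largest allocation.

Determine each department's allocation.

Shipping: $127,355 · R&D: $214,810 · Warehouse: $201,185 · Logistics: $160,150

First tranche $204,020 split equally: $51,005 each.
Remainder $499,480 by billable hours (total 2,970): Shipping 76,351.49 → $76,350; R&D 163,802.53 → $163,805; Warehouse 150,180.35 → $150,180; Logistics 109,145.63 → $109,145.
Totals: Shipping $51,005 + $76,350 = $127,355; R&D $51,005 + $163,805 = $214,810; Warehouse $51,005 + $150,180 = $201,185; Logistics $51,005 + $109,145 = $160,150.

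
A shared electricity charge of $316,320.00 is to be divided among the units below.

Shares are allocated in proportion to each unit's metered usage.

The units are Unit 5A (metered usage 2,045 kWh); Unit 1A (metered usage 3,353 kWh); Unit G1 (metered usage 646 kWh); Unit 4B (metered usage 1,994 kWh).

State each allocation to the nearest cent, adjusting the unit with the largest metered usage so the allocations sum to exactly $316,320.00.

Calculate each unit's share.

Unit 5A: $80,477.03; Unit 1A: $131,950.85; Unit G1: $25,422.09; Unit 4B: $78,470.03

Metered usage total: 2,045 + 3,353 + 646 + 1,994 = 8,038.
Proportional shares: Unit 5A 80,477.0341; Unit 1A 131,950.8534; Unit G1 25,422.0851; Unit 4B 78,470.0274.
After rounding (cent): Unit 5A $80,477.03; Unit 1A $131,950.85; Unit G1 $25,422.09; Unit 4B $78,470.03. Sum = $316,320.00.
Sum already equals the total — no adjustment.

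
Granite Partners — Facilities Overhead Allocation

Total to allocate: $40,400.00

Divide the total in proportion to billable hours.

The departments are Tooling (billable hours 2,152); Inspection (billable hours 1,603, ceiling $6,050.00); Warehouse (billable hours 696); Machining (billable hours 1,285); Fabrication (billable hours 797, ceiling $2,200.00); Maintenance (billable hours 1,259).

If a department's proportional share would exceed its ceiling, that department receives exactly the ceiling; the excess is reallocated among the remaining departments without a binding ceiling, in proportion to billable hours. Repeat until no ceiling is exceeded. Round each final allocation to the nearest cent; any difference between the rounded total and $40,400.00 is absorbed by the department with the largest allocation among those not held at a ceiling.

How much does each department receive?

Combined billable hours = 7,792.
Proportional shares (ignoring caps): Tooling 11,157.7002; Inspection 8,311.2423; Warehouse 3,608.6242; Machining 6,662.4743; Fabrication 4,132.2895; Maintenance 6,527.6694.
Held at cap: Inspection ($6,050.00), Fabrication ($2,200.00); residual $32,150.00 reallocated over remaining billable hours 5,392.
Remaining shares: Tooling 12,831.3798 → $12,831.38; Warehouse 4,149.9258 → $4,149.93; Machining 7,661.8602 → $7,661.86; Maintenance 7,506.8342 → $7,506.83.

Tooling: $12,831.38 · Inspection: $6,050.00 · Warehouse: $4,149.93 · Machining: $7,661.86 · Fabrication: $2,200.00 · Maintenance: $7,506.83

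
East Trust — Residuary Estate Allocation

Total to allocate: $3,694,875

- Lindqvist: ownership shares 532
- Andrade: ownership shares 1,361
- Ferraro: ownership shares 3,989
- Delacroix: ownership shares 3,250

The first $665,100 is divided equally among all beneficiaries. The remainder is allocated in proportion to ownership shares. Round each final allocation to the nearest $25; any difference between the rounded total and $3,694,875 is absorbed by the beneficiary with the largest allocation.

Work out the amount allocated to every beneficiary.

First tranche $665,100 split equally: $166,275 each.
Remainder $3,029,775 by ownership shares (total 9,132): Lindqvist 176,504.63 → $176,500; Andrade 451,546.62 → $451,550; Ferraro 1,323,452.96 → $1,323,450; Delacroix 1,078,270.78 → $1,078,275.
Totals: Lindqvist $166,275 + $176,500 = $342,775; Andrade $166,275 + $451,550 = $617,825; Ferraro $166,275 + $1,323,450 = $1,489,725; Delacroix $166,275 + $1,078,275 = $1,244,550.

Lindqvist: $342,775; Andrade: $617,825; Ferraro: $1,489,725; Delacroix: $1,244,550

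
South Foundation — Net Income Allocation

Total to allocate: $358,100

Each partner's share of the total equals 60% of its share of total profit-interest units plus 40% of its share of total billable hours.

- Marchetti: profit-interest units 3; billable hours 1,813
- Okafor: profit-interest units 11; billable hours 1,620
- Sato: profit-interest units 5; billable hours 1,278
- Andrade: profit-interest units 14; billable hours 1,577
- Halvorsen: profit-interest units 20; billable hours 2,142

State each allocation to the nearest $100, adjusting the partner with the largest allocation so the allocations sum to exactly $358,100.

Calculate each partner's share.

Marchetti: $43,000 | Okafor: $72,100 | Sato: $42,000 | Andrade: $83,600 | Halvorsen: $117,400

Totals — profit-interest units 53, billable hours 8,430.
Combined weights (60% profit-interest units + 40% billable hours): Marchetti 0.1200; Okafor 0.2014; Sato 0.1172; Andrade 0.2333; Halvorsen 0.3281.
Raw shares: Marchetti 42,967.83; Okafor 72,120.13; Sato 41,985.20; Andrade 83,551.38; Halvorsen 117,475.46.
After rounding ($100): Marchetti $43,000; Okafor $72,100; Sato $42,000; Andrade $83,600; Halvorsen $117,500. Sum = $358,200.
Difference $358,100 − $358,200 = −$100 applied to largest allocation (Halvorsen): Halvorsen becomes $117,400.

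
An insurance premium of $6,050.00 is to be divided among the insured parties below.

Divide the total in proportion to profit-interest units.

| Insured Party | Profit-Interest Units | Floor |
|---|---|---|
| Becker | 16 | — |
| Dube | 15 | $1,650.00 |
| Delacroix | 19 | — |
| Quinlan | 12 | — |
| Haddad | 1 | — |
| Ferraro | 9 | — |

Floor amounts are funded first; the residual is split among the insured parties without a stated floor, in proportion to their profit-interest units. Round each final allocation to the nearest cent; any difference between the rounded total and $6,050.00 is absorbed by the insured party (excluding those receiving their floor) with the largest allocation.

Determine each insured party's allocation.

Becker: $1,235.09 | Dube: $1,650.00 | Delacroix: $1,466.66 | Quinlan: $926.32 | Haddad: $77.19 | Ferraro: $694.74

Guaranteed amounts: Dube $1,650.00. Residual $4,400.00.
Residual split over remaining profit-interest units 57: Becker 1,235.0877 → $1,235.09; Delacroix 1,466.6667 → $1,466.67; Quinlan 926.3158 → $926.32; Haddad 77.1930 → $77.19; Ferraro 694.7368 → $694.74.
Rounding difference −$0.01 applied to Delacroix → $1,466.66.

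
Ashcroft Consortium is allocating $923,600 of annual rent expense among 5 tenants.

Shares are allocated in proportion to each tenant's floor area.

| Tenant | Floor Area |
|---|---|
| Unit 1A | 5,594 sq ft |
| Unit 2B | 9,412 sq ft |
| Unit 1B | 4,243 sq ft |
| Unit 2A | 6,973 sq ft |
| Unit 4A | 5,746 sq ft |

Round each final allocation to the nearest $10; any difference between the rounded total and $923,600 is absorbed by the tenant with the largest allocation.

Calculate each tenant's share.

Unit 1A: $161,620 · Unit 2B: $271,920 · Unit 1B: $122,590 · Unit 2A: $201,460 · Unit 4A: $166,010

Sum of floor area: 31,968.
Unrounded shares: Unit 1A 5,594/31,968 × $923,600 = 161,618.44; Unit 2B 9,412/31,968 × $923,600 = 271,925.78; Unit 1B 4,243/31,968 × $923,600 = 122,586.17; Unit 2A 6,973/31,968 × $923,600 = 201,459.67; Unit 4A 5,746/31,968 × $923,600 = 166,009.93.
Rounded to nearest $10: Unit 1A $161,620; Unit 2B $271,930; Unit 1B $122,590; Unit 2A $201,460; Unit 4A $166,010. Sum = $923,610.
Difference $923,600 − $923,610 = −$10 applied to largest allocation (Unit 2B): Unit 2B becomes $271,920.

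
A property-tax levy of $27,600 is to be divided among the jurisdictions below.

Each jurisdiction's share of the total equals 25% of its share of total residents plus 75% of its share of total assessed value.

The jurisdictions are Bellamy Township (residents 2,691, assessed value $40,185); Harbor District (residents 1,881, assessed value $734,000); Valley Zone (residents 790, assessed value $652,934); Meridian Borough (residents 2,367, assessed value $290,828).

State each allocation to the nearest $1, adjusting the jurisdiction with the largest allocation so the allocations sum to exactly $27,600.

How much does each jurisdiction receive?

Totals — residents 7,729, assessed value 1,717,947.
Composite weights (25% residents + 75% assessed value): Bellamy Township 0.1046; Harbor District 0.3813; Valley Zone 0.3106; Meridian Borough 0.2035.
Unrounded shares: Bellamy Township 2,886.57; Harbor District 10,523.41; Valley Zone 8,572.64; Meridian Borough 5,617.38.
Rounded to nearest $1: Bellamy Township $2,887; Harbor District $10,523; Valley Zone $8,573; Meridian Borough $5,617. Sum = $27,600.
Rounded total matches; no reconciliation needed.

Bellamy Township: $2,887; Harbor District: $10,523; Valley Zone: $8,573; Meridian Borough: $5,617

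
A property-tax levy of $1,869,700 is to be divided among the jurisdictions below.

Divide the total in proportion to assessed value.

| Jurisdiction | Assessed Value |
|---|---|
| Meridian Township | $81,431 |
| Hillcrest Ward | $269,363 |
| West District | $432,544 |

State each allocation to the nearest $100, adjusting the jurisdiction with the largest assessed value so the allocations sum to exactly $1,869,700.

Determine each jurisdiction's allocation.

Combined assessed value = 81,431 + 269,363 + 432,544 = 783,338.
Pro-rata amounts: Meridian Township 194,362.51; Hillcrest Ward 642,925.53; West District 1,032,411.96.
Rounded to nearest $100: Meridian Township $194,400; Hillcrest Ward $642,900; West District $1,032,400. Sum = $1,869,700.
Rounded total matches; no reconciliation needed.

Meridian Township: $194,400 · Hillcrest Ward: $642,900 · West District: $1,032,400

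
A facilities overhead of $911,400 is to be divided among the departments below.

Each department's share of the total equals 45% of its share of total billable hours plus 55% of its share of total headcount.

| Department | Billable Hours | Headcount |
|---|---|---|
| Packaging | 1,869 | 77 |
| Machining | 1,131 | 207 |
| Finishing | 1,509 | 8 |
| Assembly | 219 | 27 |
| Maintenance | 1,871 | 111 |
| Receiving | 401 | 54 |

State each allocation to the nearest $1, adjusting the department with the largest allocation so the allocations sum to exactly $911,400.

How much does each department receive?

Packaging: $189,252 · Machining: $280,651 · Finishing: $96,698 · Assembly: $40,795 · Maintenance: $224,583 · Receiving: $79,421

Totals — billable hours 7,000, headcount 484.
Composite weights (45% billable hours + 55% headcount): Packaging 0.2077; Machining 0.3079; Finishing 0.1061; Assembly 0.0448; Maintenance 0.2464; Receiving 0.0871.
Pro-rata amounts: Packaging 189,252.21; Machining 280,651.43; Finishing 96,697.76; Assembly 40,794.62; Maintenance 224,582.57; Receiving 79,421.41.
At nearest $1: Packaging $189,252; Machining $280,651; Finishing $96,698; Assembly $40,795; Maintenance $224,583; Receiving $79,421. Sum = $911,400.
No rounding difference to absorb.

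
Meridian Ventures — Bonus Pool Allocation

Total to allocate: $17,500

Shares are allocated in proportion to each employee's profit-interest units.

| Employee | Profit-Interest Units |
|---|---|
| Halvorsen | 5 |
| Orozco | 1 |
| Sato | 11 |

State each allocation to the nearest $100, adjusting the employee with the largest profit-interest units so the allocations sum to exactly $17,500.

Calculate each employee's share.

Sum of profit-interest units: 17.
Proportional shares: Halvorsen 5/17 × $17,500 = 5,147.06; Orozco 1/17 × $17,500 = 1,029.41; Sato 11/17 × $17,500 = 11,323.53.
At nearest $100: Halvorsen $5,100; Orozco $1,000; Sato $11,300. Sum = $17,400.
Difference $17,500 − $17,400 = +$100 applied to largest profit-interest units (Sato): Sato becomes $11,400.

Halvorsen: $5,100 | Orozco: $1,000 | Sato: $11,400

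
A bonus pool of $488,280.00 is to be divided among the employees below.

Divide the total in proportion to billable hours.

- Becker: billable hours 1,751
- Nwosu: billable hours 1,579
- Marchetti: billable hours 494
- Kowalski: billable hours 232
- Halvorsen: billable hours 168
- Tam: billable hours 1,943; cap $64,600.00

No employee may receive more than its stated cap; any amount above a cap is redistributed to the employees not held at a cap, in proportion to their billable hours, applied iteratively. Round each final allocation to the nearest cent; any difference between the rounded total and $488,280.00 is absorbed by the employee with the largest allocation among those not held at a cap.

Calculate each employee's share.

Becker: $175,630.61; Nwosu: $158,378.48; Marchetti: $49,549.70; Kowalski: $23,270.30; Halvorsen: $16,850.91; Tam: $64,600.00

Total billable hours = 6,167.
Pro-rata shares before constraints: Becker 138,637.6326; Nwosu 125,019.3157; Marchetti 39,113.0728; Kowalski 18,368.8925; Halvorsen 13,301.6118; Tam 153,839.4746.
Capped: Tam ($64,600.00); balance $423,680.00 reallocated over remaining billable hours 4,224.
Shares after redistribution: Becker 175,630.6061 → $175,630.61; Nwosu 158,378.4848 → $158,378.48; Marchetti 49,549.6970 → $49,549.70; Kowalski 23,270.3030 → $23,270.30; Halvorsen 16,850.9091 → $16,850.91.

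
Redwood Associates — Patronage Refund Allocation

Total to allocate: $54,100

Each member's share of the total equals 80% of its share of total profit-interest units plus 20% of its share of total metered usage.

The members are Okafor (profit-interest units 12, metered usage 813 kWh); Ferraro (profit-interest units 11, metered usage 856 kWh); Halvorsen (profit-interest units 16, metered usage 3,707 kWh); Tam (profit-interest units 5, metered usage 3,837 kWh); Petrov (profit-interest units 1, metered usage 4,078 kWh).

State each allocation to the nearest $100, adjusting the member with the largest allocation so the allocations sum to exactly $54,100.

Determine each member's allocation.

Totals — profit-interest units 45, metered usage 13,291.
Blended shares (80% profit-interest units + 20% metered usage): Okafor 0.2256; Ferraro 0.2084; Halvorsen 0.3402; Tam 0.1466; Petrov 0.0791.
Pro-rata amounts: Okafor 12,203.18; Ferraro 11,276.41; Halvorsen 18,406.26; Tam 7,932.53; Petrov 4,281.62.
After rounding ($100): Okafor $12,200; Ferraro $11,300; Halvorsen $18,400; Tam $7,900; Petrov $4,300. Sum = $54,100.
Sum already equals the total — no adjustment.

Okafor: $12,200; Ferraro: $11,300; Halvorsen: $18,400; Tam: $7,900; Petrov: $4,300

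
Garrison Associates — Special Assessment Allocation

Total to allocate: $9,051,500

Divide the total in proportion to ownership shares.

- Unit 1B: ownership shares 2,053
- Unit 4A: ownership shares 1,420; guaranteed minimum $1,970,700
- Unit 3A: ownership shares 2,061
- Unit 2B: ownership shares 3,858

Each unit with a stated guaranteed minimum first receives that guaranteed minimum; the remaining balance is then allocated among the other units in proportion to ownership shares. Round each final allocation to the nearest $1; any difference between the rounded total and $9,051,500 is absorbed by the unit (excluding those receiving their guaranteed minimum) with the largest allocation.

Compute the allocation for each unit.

Unit 1B: $1,823,493; Unit 4A: $1,970,700; Unit 3A: $1,830,598; Unit 2B: $3,426,709

Fund the minimums — Unit 4A $1,970,700. Residual $7,080,800.
Residual split over remaining ownership shares 7,972: Unit 1B 1,823,492.52 → $1,823,493; Unit 3A 1,830,598.19 → $1,830,598; Unit 2B 3,426,709.28 → $3,426,709.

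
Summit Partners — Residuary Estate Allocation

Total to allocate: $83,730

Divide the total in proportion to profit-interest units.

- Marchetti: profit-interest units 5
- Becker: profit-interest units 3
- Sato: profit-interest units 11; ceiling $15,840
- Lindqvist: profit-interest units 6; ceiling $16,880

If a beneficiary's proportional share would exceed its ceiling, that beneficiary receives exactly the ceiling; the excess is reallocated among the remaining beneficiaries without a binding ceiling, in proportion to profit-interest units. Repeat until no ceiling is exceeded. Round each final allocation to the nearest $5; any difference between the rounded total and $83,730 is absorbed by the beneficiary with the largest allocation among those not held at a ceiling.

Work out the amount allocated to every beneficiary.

Sum of profit-interest units: 25.
Pro-rata shares before constraints: Marchetti 16,746.00; Becker 10,047.60; Sato 36,841.20; Lindqvist 20,095.20.
Held at cap: Sato ($15,840), Lindqvist ($16,880); remaining pool $51,010 reallocated over remaining profit-interest units 8.
Redistributed shares: Marchetti 31,881.25 → $31,880; Becker 19,128.75 → $19,130.

Marchetti: $31,880 · Becker: $19,130 · Sato: $15,840 · Lindqvist: $16,880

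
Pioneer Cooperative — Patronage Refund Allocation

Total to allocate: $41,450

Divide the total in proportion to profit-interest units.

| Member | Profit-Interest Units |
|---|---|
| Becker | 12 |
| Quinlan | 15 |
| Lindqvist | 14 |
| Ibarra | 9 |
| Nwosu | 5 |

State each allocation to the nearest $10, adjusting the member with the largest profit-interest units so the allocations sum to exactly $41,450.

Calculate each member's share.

Sum of profit-interest units: 55.
Pro-rata amounts: Becker 12/55 × $41,450 = 9,043.64; Quinlan 15/55 × $41,450 = 11,304.55; Lindqvist 14/55 × $41,450 = 10,550.91; Ibarra 9/55 × $41,450 = 6,782.73; Nwosu 5/55 × $41,450 = 3,768.18.
At nearest $10: Becker $9,040; Quinlan $11,300; Lindqvist $10,550; Ibarra $6,780; Nwosu $3,770. Sum = $41,440.
Difference $41,450 − $41,440 = +$10 applied to largest profit-interest units (Quinlan): Quinlan becomes $11,310.

Becker: $9,040 · Quinlan: $11,310 · Lindqvist: $10,550 · Ibarra: $6,780 · Nwosu: $3,770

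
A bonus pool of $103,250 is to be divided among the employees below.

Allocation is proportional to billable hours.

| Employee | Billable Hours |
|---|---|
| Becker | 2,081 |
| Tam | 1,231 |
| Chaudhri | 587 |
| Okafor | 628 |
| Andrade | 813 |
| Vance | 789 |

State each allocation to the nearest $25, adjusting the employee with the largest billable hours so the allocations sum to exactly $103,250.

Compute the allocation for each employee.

Becker: $35,025; Tam: $20,750; Chaudhri: $9,900; Okafor: $10,575; Andrade: $13,700; Vance: $13,300

Total billable hours = 6,129.
Proportional shares: Becker 2,081/6,129 × $103,250 = 35,056.82; Tam 1,231/6,129 × $103,250 = 20,737.60; Chaudhri 587/6,129 × $103,250 = 9,888.68; Okafor 628/6,129 × $103,250 = 10,579.38; Andrade 813/6,129 × $103,250 = 13,695.91; Vance 789/6,129 × $103,250 = 13,291.61.
At nearest $25: Becker $35,050; Tam $20,750; Chaudhri $9,900; Okafor $10,575; Andrade $13,700; Vance $13,300. Sum = $103,275.
Difference $103,250 − $103,275 = −$25 applied to largest billable hours (Becker): Becker becomes $35,025.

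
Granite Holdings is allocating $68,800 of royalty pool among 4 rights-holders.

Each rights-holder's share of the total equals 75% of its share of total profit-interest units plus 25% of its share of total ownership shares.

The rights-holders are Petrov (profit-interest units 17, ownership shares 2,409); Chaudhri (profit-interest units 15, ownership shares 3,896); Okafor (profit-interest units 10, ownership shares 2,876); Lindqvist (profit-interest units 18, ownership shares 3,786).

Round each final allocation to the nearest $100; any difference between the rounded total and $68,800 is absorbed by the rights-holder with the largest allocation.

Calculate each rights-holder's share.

Petrov: $17,800; Chaudhri: $18,100; Okafor: $12,400; Lindqvist: $20,500

Totals — profit-interest units 60, ownership shares 12,967.
Blended shares (75% profit-interest units + 25% ownership shares): Petrov 0.2589; Chaudhri 0.2626; Okafor 0.1804; Lindqvist 0.2980.
Raw shares: Petrov 17,815.40; Chaudhri 18,067.83; Okafor 12,414.85; Lindqvist 20,501.92.
After rounding ($100): Petrov $17,800; Chaudhri $18,100; Okafor $12,400; Lindqvist $20,500. Sum = $68,800.
Sum already equals the total — no adjustment.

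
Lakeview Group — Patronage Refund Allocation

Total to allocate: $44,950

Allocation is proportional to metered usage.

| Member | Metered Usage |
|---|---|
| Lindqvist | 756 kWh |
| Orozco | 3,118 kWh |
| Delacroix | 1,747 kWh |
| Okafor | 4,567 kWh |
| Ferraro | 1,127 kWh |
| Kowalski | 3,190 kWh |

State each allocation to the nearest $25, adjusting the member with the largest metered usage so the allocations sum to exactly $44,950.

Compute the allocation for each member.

Lindqvist: $2,350 | Orozco: $9,650 | Delacroix: $5,425 | Okafor: $14,150 | Ferraro: $3,500 | Kowalski: $9,875

Combined metered usage = 756 + 3,118 + 1,747 + 4,567 + 1,127 + 3,190 = 14,505.
Raw shares: Lindqvist 2,342.79; Orozco 9,662.47; Delacroix 5,413.83; Okafor 14,152.82; Ferraro 3,492.50; Kowalski 9,885.59.
Rounded to nearest $25: Lindqvist $2,350; Orozco $9,650; Delacroix $5,425; Okafor $14,150; Ferraro $3,500; Kowalski $9,875. Sum = $44,950.
No rounding difference to absorb.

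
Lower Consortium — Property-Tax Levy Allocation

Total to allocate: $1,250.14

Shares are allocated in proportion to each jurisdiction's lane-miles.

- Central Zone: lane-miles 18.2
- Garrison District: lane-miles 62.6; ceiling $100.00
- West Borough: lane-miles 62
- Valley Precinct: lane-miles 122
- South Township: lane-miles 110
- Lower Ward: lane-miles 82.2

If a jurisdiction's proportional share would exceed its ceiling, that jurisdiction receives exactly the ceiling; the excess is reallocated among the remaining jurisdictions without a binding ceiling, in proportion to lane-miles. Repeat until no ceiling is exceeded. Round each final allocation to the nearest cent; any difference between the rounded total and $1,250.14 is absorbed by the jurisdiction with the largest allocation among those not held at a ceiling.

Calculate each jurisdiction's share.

Central Zone: $53.07 · Garrison District: $100.00 · West Borough: $180.80 · Valley Precinct: $355.78 · South Township: $320.78 · Lower Ward: $239.71

Combined lane-miles = 457.
Proportional shares (ignoring caps): Central Zone 49.7868; Garrison District 171.2446; West Borough 169.6032; Valley Precinct 333.7354; South Township 300.9090; Lower Ward 224.8611.
Held at cap: Garrison District ($100.00); residual $1,150.14 reallocated over remaining lane-miles 394.4.
Shares after redistribution: Central Zone 53.0744 → $53.07; West Borough 180.8029 → $180.80; Valley Precinct 355.7735 → $355.77; South Township 320.7794 → $320.78; Lower Ward 239.7097 → $239.71.
Rounding difference +$0.01 applied to Valley Precinct → $355.78.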